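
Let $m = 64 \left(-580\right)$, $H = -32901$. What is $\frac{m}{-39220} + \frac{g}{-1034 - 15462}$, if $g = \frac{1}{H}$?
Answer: $\frac{1007315968937}{1064303131056} \approx 0.94646$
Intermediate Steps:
$g = - \frac{1}{32901}$ ($g = \frac{1}{-32901} = - \frac{1}{32901} \approx -3.0394 \cdot 10^{-5}$)
$m = -37120$
$\frac{m}{-39220} + \frac{g}{-1034 - 15462} = - \frac{37120}{-39220} - \frac{1}{32901 \left(-1034 - 15462\right)} = \left(-37120\right) \left(- \frac{1}{39220}\right) - \frac{1}{32901 \left(-1034 - 15462\right)} = \frac{1856}{1961} - \frac{1}{32901 \left(-16496\right)} = \frac{1856}{1961} - - \frac{1}{542734896} = \frac{1856}{1961} + \frac{1}{542734896} = \frac{1007315968937}{1064303131056}$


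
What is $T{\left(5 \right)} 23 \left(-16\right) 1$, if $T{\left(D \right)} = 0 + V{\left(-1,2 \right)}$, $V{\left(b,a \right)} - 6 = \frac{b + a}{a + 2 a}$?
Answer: $- \frac{6808}{3} \approx -2269.3$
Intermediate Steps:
$V{\left(b,a \right)} = 6 + \frac{a + b}{3 a}$ ($V{\left(b,a \right)} = 6 + \frac{b + a}{a + 2 a} = 6 + \frac{a + b}{3 a}$)
$T{\left(D \right)} = \frac{37}{6}$ ($T{\left(D \right)} = 0 + \frac{-1 + 19 \cdot 2}{3 \cdot 2} = 0 + \frac{1}{3} \cdot \frac{1}{2} \left(-1 + 38\right) = 0 + \frac{1}{3} \cdot \frac{1}{2} \cdot 37 = 0 + \frac{37}{6} = \frac{37}{6}$)
$T{\left(5 \right)} 23 \left(-16\right) 1 = \frac{37 \cdot 23 \left(-16\right) 1}{6} = \frac{37 \left(\left(-368\right) 1\right)}{6} = \frac{37}{6} \left(-368\right) = - \frac{6808}{3}$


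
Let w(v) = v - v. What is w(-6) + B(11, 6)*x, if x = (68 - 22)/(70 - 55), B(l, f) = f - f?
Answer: 0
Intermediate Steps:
B(l, f) = 0
x = 46/15 ≈ 3.0667
w(v) = 0
w(-6) + B(11, 6)*x = 0 + 0*(46/15) = 0 + 0 = 0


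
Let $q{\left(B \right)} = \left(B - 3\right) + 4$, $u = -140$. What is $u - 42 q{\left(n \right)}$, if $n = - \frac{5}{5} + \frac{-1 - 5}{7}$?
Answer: $-104$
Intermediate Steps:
$n = - \frac{13}{7}$ ($n = \left(-5\right) \frac{1}{5} + \left(-1 - 5\right) \frac{1}{7} = -1 - \frac{6}{7} = - \frac{13}{7} \approx -1.8571$)
$q{\left(B \right)} = 1 + B$ ($q{\left(B \right)} = \left(-3 + B\right) + 4 = 1 + B$)
$u - 42 q{\left(n \right)} = -140 - 42 \left(1 - \frac{13}{7}\right) = -140 - -36 = -140 + 36 = -104$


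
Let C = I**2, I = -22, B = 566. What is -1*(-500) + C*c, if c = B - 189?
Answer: 182968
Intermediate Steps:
c = 377 (c = 566 - 189 = 377)
C = 484 (C = (-22)**2 = 484)
-1*(-500) + C*c = -1*(-500) + 484*377 = 500 + 182468 = 182968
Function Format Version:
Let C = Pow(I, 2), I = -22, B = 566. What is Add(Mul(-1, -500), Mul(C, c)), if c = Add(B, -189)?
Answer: 182968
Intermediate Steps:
c = 377 (c = Add(566, -189) = 377)
C = 484 (C = Pow(-22, 2) = 484)
Add(Mul(-1, -500), Mul(C, c)) = Add(Mul(-1, -500), Mul(484, 377)) = Add(500, 182468) = 182968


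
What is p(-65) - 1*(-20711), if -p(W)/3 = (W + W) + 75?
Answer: 20876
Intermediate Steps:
p(W) = -225 - 6*W (p(W) = -3*((W + W) + 75) = -3*(2*W + 75) = -3*(75 + 2*W) = -225 - 6*W)
p(-65) - 1*(-20711) = (-225 - 6*(-65)) - 1*(-20711) = (-225 + 390) + 20711 = 165 + 20711 = 20876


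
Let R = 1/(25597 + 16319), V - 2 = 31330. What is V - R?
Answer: 1313312111/41916 ≈ 31332.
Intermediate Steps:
V = 31332 (V = 2 + 31330 = 31332)
R = 1/41916 ≈ 2.3857e-5
V - R = 31332 - 1*1/41916 = 31332 - 1/41916 = 1313312111/41916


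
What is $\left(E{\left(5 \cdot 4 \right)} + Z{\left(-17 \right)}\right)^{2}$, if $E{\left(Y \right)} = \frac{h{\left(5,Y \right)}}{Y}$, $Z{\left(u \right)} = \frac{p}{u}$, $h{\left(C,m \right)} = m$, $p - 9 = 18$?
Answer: $\frac{100}{289} \approx 0.34602$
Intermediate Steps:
$p = 27$ ($p = 9 + 18 = 27$)
$Z{\left(u \right)} = \frac{27}{u}$
$E{\left(Y \right)} = 1$ ($E{\left(Y \right)} = \frac{Y}{Y} = 1$)
$\left(E{\left(5 \cdot 4 \right)} + Z{\left(-17 \right)}\right)^{2} = \left(1 + \frac{27}{-17}\right)^{2} = \left(1 + 27 \left(- \frac{1}{17}\right)\right)^{2} = \left(1 - \frac{27}{17}\right)^{2} = \left(- \frac{10}{17}\right)^{2} = \frac{100}{289}$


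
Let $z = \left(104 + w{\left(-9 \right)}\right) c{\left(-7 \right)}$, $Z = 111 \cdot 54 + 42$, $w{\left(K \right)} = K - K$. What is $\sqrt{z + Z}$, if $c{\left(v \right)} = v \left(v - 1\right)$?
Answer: $2 \sqrt{2965} \approx 108.9$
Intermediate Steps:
$w{\left(K \right)} = 0$
$c{\left(v \right)} = v \left(-1 + v\right)$
$Z = 6036$ ($Z = 5994 + 42 = 6036$)
$z = 5824$ ($z = \left(104 + 0\right) \left(- 7 \left(-1 - 7\right)\right) = 104 \left(\left(-7\right) \left(-8\right)\right) = 104 \cdot 56 = 5824$)
$\sqrt{z + Z} = \sqrt{5824 + 6036} = \sqrt{11860} = 2 \sqrt{2965}$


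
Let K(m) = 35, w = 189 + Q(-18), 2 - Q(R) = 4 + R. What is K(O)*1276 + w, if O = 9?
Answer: 44865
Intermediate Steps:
Q(R) = -2 - R (Q(R) = 2 - (4 + R) = 2 + (-4 - R) = -2 - R)
w = 205 (w = 189 + (-2 - 1*(-18)) = 189 + (-2 + 18) = 189 + 16 = 205)
K(O)*1276 + w = 35*1276 + 205 = 44660 + 205 = 44865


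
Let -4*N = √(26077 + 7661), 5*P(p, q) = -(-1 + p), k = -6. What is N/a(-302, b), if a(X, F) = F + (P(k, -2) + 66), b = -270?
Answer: 5*√33738/4052 ≈ 0.22665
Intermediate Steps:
P(p, q) = ⅕ - p/5 (P(p, q) = (-(-1 + p))/5 = (1 - p)/5 = ⅕ - p/5)
a(X, F) = 337/5 + F (a(X, F) = F + ((⅕ - ⅕*(-6)) + 66) = F + ((⅕ + 6/5) + 66) = F + (7/5 + 66) = F + 337/5 = 337/5 + F)
N = -√33738/4 (N = -√(26077 + 7661)/4 = -√33738/4 ≈ -45.920)
N/a(-302, b) = (-√33738/4)/(337/5 - 270) = (-√33738/4)/(-1013/5) = -√33738/4*(-5/1013) = 5*√33738/4052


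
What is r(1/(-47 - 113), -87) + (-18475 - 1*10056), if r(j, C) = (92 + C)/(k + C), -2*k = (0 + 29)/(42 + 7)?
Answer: -48816639/1711 ≈ -28531.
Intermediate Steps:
k = -29/98 (k = -(0 + 29)/(2*(42 + 7)) = -29/(2*49) = -½*29/49 = -29/98 ≈ -0.29592)
r(j, C) = (92 + C)/(-29/98 + C)
r(1/(-47 - 113), -87) + (-18475 - 1*10056) = 98*(92 - 87)/(-29 + 98*(-87)) + (-18475 - 1*10056) = 98*5/(-29 - 8526) + (-18475 - 10056) = 98*5/(-8555) - 28531 = 98*(-1/8555)*5 - 28531 = -98/1711 - 28531 = -48816639/1711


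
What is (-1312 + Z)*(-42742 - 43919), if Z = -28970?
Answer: 2624268402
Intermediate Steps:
(-1312 + Z)*(-42742 - 43919) = (-1312 - 28970)*(-42742 - 43919) = -30282*(-86661) = 2624268402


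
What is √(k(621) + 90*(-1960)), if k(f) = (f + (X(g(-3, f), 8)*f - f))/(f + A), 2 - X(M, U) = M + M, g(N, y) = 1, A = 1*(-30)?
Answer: 420*I ≈ 420.0*I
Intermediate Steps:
A = -30
X(M, U) = 2 - 2*M (X(M, U) = 2 - (M + M) = 2 - 2*M)
k(f) = 0 (k(f) = (f + ((2 - 2*1)*f - f))/(f - 30) = (f + ((2 - 2)*f - f))/(-30 + f) = (f + (0*f - f))/(-30 + f) = (f + (0 - f))/(-30 + f) = (f - f)/(-30 + f) = 0/(-30 + f) = 0)
√(k(621) + 90*(-1960)) = √(0 + 90*(-1960)) = √(0 - 176400) = √(-176400) = 420*I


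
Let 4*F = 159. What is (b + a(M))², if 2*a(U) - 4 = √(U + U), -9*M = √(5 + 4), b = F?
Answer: 83659/48 + 167*I*√6/12 ≈ 1742.9 + 34.089*I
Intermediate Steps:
F = 159/4 (F = (¼)*159 = 159/4 ≈ 39.750)
b = 159/4 ≈ 39.750
M = -⅓ (M = -√(5 + 4)/9 = -√9/9 = -⅑*3 = -⅓ ≈ -0.33333)
a(U) = 2 + √2*√U/2 (a(U) = 2 + √(U + U)/2 = 2 + √(2*U)/2 = 2 + (√2*√U)/2 = 2 + √2*√U/2)
(b + a(M))² = (159/4 + (2 + √2*√(-⅓)/2))² = (159/4 + (2 + √2*(I*√3/3)/2))² = (159/4 + (2 + I*√6/6))² = (167/4 + I*√6/6)²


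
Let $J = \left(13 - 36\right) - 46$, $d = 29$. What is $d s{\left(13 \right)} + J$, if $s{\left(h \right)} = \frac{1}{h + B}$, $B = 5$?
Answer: $- \frac{1213}{18} \approx -67.389$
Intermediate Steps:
$J = -69$ ($J = -23 - 46 = -69$)
$s{\left(h \right)} = \frac{1}{5 + h}$ ($s{\left(h \right)} = \frac{1}{h + 5} = \frac{1}{5 + h}$)
$d s{\left(13 \right)} + J = \frac{29}{5 + 13} - 69 = \frac{29}{18} - 69 = - \frac{1213}{18}$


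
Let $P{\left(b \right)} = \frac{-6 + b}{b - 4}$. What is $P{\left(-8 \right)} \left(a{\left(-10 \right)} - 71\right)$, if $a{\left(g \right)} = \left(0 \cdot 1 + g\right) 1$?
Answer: $- \frac{189}{2} \approx -94.5$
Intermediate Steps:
$P{\left(b \right)} = \frac{-6 + b}{-4 + b}$
$a{\left(g \right)} = g$ ($a{\left(g \right)} = \left(0 + g\right) 1 = g 1 = g$)
$P{\left(-8 \right)} \left(a{\left(-10 \right)} - 71\right) = \frac{-6 - 8}{-4 - 8} \left(-10 - 71\right) = \frac{1}{-12} \left(-14\right) \left(-81\right) = \left(- \frac{1}{12}\right) \left(-14\right) \left(-81\right) = \frac{7}{6} \left(-81\right) = - \frac{189}{2}$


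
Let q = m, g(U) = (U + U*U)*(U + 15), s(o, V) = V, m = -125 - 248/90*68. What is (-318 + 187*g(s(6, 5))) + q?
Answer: 5020633/45 ≈ 1.1157e+5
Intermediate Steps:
m = -14057/45 (m = -125 - 248*1/90*68 = -125 - 124/45*68 = -125 - 8432/45 = -14057/45 ≈ -312.38)
g(U) = (15 + U)*(U + U**2) (g(U) = (U + U**2)*(15 + U) = (15 + U)*(U + U**2))
q = -14057/45 ≈ -312.38
(-318 + 187*g(s(6, 5))) + q = (-318 + 187*(5*(15 + 5**2 + 16*5))) - 14057/45 = (-318 + 187*(5*(15 + 25 + 80))) - 14057/45 = (-318 + 187*(5*120)) - 14057/45 = (-318 + 187*600) - 14057/45 = (-318 + 112200) - 14057/45 = 111882 - 14057/45 = 5020633/45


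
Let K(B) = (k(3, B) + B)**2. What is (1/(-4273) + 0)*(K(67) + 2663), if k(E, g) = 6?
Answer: -7992/4273 ≈ -1.8703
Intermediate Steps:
K(B) = (6 + B)**2
(1/(-4273) + 0)*(K(67) + 2663) = (1/(-4273) + 0)*((6 + 67)**2 + 2663) = (-1/4273 + 0)*(73**2 + 2663) = -(5329 + 2663)/4273 = -1/4273*7992 = -7992/4273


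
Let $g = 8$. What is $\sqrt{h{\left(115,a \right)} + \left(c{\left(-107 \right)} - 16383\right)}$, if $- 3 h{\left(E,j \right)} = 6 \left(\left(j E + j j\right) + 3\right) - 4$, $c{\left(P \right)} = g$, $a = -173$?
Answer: $\frac{13 i \sqrt{1941}}{3} \approx 190.91 i$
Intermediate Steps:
$c{\left(P \right)} = 8$
$h{\left(E,j \right)} = - \frac{14}{3} - 2 j^{2} - 2 E j$ ($h{\left(E,j \right)} = - \frac{6 \left(\left(j E + j j\right) + 3\right) - 4}{3} = - \frac{6 \left(\left(E j + j^{2}\right) + 3\right) - 4}{3} = - \frac{6 \left(\left(j^{2} + E j\right) + 3\right) - 4}{3} = - \frac{6 \left(3 + j^{2} + E j\right) - 4}{3} = - \frac{\left(18 + 6 j^{2} + 6 E j\right) - 4}{3} = - \frac{14 + 6 j^{2} + 6 E j}{3} = - \frac{14}{3} - 2 j^{2} - 2 E j$)
$\sqrt{h{\left(115,a \right)} + \left(c{\left(-107 \right)} - 16383\right)} = \sqrt{\left(- \frac{14}{3} - 2 \left(-173\right)^{2} - 230 \left(-173\right)\right) + \left(8 - 16383\right)} = \sqrt{\left(- \frac{14}{3} - 59858 + 39790\right) + \left(8 - 16383\right)} = \sqrt{\left(- \frac{14}{3} - 59858 + 39790\right) - 16375} = \sqrt{- \frac{60218}{3} - 16375} = \sqrt{- \frac{109343}{3}} = \frac{13 i \sqrt{1941}}{3}$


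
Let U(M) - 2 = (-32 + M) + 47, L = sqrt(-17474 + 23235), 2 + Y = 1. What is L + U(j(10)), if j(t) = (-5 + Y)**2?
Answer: 53 + sqrt(5761) ≈ 128.90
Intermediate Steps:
Y = -1 (Y = -2 + 1 = -1)
L = sqrt(5761) ≈ 75.901
j(t) = 36 (j(t) = (-5 - 1)**2 = (-6)**2 = 36)
U(M) = 17 + M (U(M) = 2 + ((-32 + M) + 47) = 2 + (15 + M) = 17 + M)
L + U(j(10)) = sqrt(5761) + (17 + 36) = sqrt(5761) + 53 = 53 + sqrt(5761)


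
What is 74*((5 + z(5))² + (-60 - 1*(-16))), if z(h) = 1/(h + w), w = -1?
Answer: -9731/8 ≈ -1216.4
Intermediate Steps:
z(h) = 1/(-1 + h) (z(h) = 1/(h - 1) = 1/(-1 + h))
74*((5 + z(5))² + (-60 - 1*(-16))) = 74*((5 + 1/(-1 + 5))² + (-60 - 1*(-16))) = 74*((5 + 1/4)² + (-60 + 16)) = 74*((5 + ¼)² - 44) = 74*((21/4)² - 44) = 74*(441/16 - 44) = 74*(-263/16) = -9731/8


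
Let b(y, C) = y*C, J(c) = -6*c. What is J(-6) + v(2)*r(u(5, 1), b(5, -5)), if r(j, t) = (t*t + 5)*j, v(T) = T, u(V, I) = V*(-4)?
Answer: -25164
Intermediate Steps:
u(V, I) = -4*V
b(y, C) = C*y
r(j, t) = j*(5 + t²) (r(j, t) = (t² + 5)*j = (5 + t²)*j = j*(5 + t²))
J(-6) + v(2)*r(u(5, 1), b(5, -5)) = -6*(-6) + 2*((-4*5)*(5 + (-5*5)²)) = 36 + 2*(-20*(5 + (-25)²)) = 36 + 2*(-20*(5 + 625)) = 36 + 2*(-20*630) = 36 + 2*(-12600) = 36 - 25200 = -25164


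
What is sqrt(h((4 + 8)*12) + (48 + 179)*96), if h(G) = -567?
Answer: 5*sqrt(849) ≈ 145.69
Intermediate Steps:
sqrt(h((4 + 8)*12) + (48 + 179)*96) = sqrt(-567 + (48 + 179)*96) = sqrt(-567 + 227*96) = sqrt(-567 + 21792) = sqrt(21225) = 5*sqrt(849)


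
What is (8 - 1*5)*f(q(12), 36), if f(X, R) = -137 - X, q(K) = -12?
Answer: -375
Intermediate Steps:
(8 - 1*5)*f(q(12), 36) = (8 - 1*5)*(-137 - 1*(-12)) = (8 - 5)*(-137 + 12) = 3*(-125) = -375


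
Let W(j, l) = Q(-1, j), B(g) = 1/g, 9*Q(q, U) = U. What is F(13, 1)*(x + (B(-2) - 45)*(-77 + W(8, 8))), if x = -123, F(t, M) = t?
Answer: 781573/18 ≈ 43421.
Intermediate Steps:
Q(q, U) = U/9
B(g) = 1/g
W(j, l) = j/9
F(13, 1)*(x + (B(-2) - 45)*(-77 + W(8, 8))) = 13*(-123 + (1/(-2) - 45)*(-77 + (1/9)*8)) = 13*(-123 + (-1/2 - 45)*(-77 + 8/9)) = 13*(-123 - 91/2*(-685/9)) = 13*(-123 + 62335/18) = 13*(60121/18) = 781573/18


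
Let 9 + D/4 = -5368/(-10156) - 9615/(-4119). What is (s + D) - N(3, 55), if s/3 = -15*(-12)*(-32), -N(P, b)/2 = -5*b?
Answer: -62241795458/3486047 ≈ -17855.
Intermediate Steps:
N(P, b) = 10*b (N(P, b) = -(-10)*b = 10*b)
s = -17280 (s = 3*(-15*(-12)*(-32)) = 3*(180*(-32)) = 3*(-5760) = -17280)
D = -85577448/3486047 (D = -36 + 4*(-5368/(-10156) - 9615/(-4119)) = -36 + 4*(-5368*(-1/10156) - 9615*(-1/4119)) = -36 + 4*(1342/2539 + 3205/1373) = -36 + 4*(9980061/3486047) = -36 + 39920244/3486047 = -85577448/3486047 ≈ -24.549)
(s + D) - N(3, 55) = (-17280 - 85577448/3486047) - 10*55 = -60324469608/3486047 - 1*550 = -60324469608/3486047 - 550 = -62241795458/3486047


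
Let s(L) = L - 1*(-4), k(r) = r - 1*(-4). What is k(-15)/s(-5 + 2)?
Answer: -11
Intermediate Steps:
k(r) = 4 + r (k(r) = r + 4 = 4 + r)
s(L) = 4 + L (s(L) = L + 4 = 4 + L)
k(-15)/s(-5 + 2) = (4 - 15)/(4 + (-5 + 2)) = -11/(4 - 3) = -11/1 = -11*1 = -11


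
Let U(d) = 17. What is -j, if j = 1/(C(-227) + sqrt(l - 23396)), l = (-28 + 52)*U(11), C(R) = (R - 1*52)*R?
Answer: I/(-63333*I + 2*sqrt(5747)) ≈ -1.5789e-5 + 3.78e-8*I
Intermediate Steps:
C(R) = R*(-52 + R) (C(R) = (R - 52)*R = (-52 + R)*R = R*(-52 + R))
l = 408 (l = (-28 + 52)*17 = 24*17 = 408)
j = 1/(63333 + 2*I*sqrt(5747)) (j = 1/(-227*(-52 - 227) + sqrt(408 - 23396)) = 1/(-227*(-279) + sqrt(-22988)) = 1/(63333 + 2*I*sqrt(5747)) ≈ 1.5789e-5 - 3.78e-8*I)
-j = -(-1)*I/(-63333*I + 2*sqrt(5747)) = I/(-63333*I + 2*sqrt(5747))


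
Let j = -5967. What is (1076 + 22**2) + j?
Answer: -4407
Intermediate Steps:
(1076 + 22**2) + j = (1076 + 22**2) - 5967 = (1076 + 484) - 5967 = 1560 - 5967 = -4407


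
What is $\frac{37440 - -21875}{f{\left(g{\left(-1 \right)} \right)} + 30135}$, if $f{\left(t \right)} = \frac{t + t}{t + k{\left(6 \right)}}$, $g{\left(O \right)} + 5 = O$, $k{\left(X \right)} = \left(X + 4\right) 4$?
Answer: $\frac{1008355}{512289} \approx 1.9683$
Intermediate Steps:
$k{\left(X \right)} = 16 + 4 X$ ($k{\left(X \right)} = \left(4 + X\right) 4 = 16 + 4 X$)
$g{\left(O \right)} = -5 + O$
$f{\left(t \right)} = \frac{2 t}{40 + t}$ ($f{\left(t \right)} = \frac{t + t}{t + \left(16 + 4 \cdot 6\right)} = \frac{2 t}{t + \left(16 + 24\right)} = \frac{2 t}{t + 40} = \frac{2 t}{40 + t}$)
$\frac{37440 - -21875}{f{\left(g{\left(-1 \right)} \right)} + 30135} = \frac{37440 - -21875}{\frac{2 \left(-5 - 1\right)}{40 - 6} + 30135} = \frac{37440 + 21875}{2 \left(-6\right) \frac{1}{40 - 6} + 30135} = \frac{59315}{2 \left(-6\right) \frac{1}{34} + 30135} = \frac{59315}{- \frac{6}{17} + 30135} = \frac{59315}{\frac{512289}{17}} = 59315 \cdot \frac{17}{512289} = \frac{1008355}{512289}$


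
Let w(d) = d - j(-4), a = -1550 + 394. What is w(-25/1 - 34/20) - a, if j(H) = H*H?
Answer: 11133/10 ≈ 1113.3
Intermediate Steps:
a = -1156
j(H) = H**2
w(d) = -16 + d (w(d) = d - 1*(-4)**2 = d - 1*16 = d - 16 = -16 + d)
w(-25/1 - 34/20) - a = (-16 + (-25/1 - 34/20)) - 1*(-1156) = (-16 + (-25*1 - 34*1/20)) + 1156 = (-16 + (-25 - 17/10)) + 1156 = (-16 - 267/10) + 1156 = -427/10 + 1156 = 11133/10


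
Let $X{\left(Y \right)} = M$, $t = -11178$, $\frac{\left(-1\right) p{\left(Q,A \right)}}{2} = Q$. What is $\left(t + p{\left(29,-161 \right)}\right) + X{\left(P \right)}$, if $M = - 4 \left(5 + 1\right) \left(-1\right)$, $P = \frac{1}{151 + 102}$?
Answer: $-11212$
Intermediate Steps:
$p{\left(Q,A \right)} = - 2 Q$
$P = \frac{1}{253} \approx 0.0039526$
$M = 24$ ($M = \left(-4\right) 6 \left(-1\right) = \left(-24\right) \left(-1\right) = 24$)
$X{\left(Y \right)} = 24$
$\left(t + p{\left(29,-161 \right)}\right) + X{\left(P \right)} = \left(-11178 - 58\right) + 24 = -11236 + 24 = -11212$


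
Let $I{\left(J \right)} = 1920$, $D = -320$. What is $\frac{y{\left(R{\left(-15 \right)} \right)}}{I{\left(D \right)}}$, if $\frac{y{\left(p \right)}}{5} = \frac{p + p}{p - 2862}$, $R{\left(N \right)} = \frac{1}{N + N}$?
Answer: $\frac{1}{16485312} \approx 6.066 \cdot 10^{-8}$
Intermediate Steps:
$R{\left(N \right)} = \frac{1}{2 N}$
$y{\left(p \right)} = \frac{10 p}{-2862 + p}$ ($y{\left(p \right)} = 5 \frac{p + p}{p - 2862} = 5 \frac{2 p}{-2862 + p} = \frac{10 p}{-2862 + p}$)
$\frac{y{\left(R{\left(-15 \right)} \right)}}{I{\left(D \right)}} = \frac{10 \frac{1}{2 \left(-15\right)} \frac{1}{-2862 + \frac{1}{2 \left(-15\right)}}}{1920} = \frac{10 \cdot \frac{1}{2} \left(- \frac{1}{15}\right)}{-2862 + \frac{1}{2} \left(- \frac{1}{15}\right)} \frac{1}{1920} = 10 \left(- \frac{1}{30}\right) \frac{1}{-2862 - \frac{1}{30}} \cdot \frac{1}{1920} = 10 \left(- \frac{1}{30}\right) \frac{1}{- \frac{85861}{30}} \cdot \frac{1}{1920} = 10 \left(- \frac{1}{30}\right) \left(- \frac{30}{85861}\right) \frac{1}{1920} = \frac{10}{85861} \cdot \frac{1}{1920} = \frac{1}{16485312}$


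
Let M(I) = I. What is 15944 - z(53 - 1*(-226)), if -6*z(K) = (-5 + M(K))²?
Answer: 85370/3 ≈ 28457.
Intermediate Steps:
z(K) = -(-5 + K)²/6
15944 - z(53 - 1*(-226)) = 15944 - (-1)*(-5 + (53 - 1*(-226)))²/6 = 15944 - (-1)*(-5 + (53 + 226))²/6 = 15944 - (-1)*(-5 + 279)²/6 = 15944 - (-1)*274²/6 = 15944 - (-1)*75076/6 = 15944 - 1*(-37538/3) = 15944 + 37538/3 = 85370/3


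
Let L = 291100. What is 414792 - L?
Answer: 123692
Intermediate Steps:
414792 - L = 414792 - 1*291100 = 414792 - 291100 = 123692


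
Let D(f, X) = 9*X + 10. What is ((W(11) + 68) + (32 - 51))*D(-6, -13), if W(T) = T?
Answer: -6420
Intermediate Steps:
D(f, X) = 10 + 9*X
((W(11) + 68) + (32 - 51))*D(-6, -13) = ((11 + 68) + (32 - 51))*(10 + 9*(-13)) = (79 - 19)*(10 - 117) = 60*(-107) = -6420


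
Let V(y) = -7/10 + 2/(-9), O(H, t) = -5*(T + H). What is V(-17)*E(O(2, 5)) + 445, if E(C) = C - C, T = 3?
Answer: 445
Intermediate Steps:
O(H, t) = -15 - 5*H (O(H, t) = -5*(3 + H) = -15 - 5*H)
E(C) = 0
V(y) = -83/90 (V(y) = -7*⅒ + 2*(-⅑) = -7/10 - 2/9 = -83/90)
V(-17)*E(O(2, 5)) + 445 = -83/90*0 + 445 = 0 + 445 = 445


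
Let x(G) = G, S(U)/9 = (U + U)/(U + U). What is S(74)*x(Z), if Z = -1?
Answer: -9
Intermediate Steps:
S(U) = 9 (S(U) = 9*((U + U)/(U + U)) = 9*((2*U)/((2*U))) = 9*((2*U)*(1/(2*U))) = 9*1 = 9)
S(74)*x(Z) = 9*(-1) = -9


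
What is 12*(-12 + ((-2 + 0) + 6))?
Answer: -96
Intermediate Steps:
12*(-12 + ((-2 + 0) + 6)) = 12*(-12 + (-2 + 6)) = 12*(-12 + 4) = 12*(-8) = -96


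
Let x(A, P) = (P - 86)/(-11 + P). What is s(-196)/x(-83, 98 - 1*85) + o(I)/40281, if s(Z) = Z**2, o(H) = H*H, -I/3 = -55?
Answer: -1030960789/980171 ≈ -1051.8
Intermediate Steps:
I = 165 (I = -3*(-55) = 165)
o(H) = H**2
x(A, P) = (-86 + P)/(-11 + P)
s(-196)/x(-83, 98 - 1*85) + o(I)/40281 = (-196)**2/(((-86 + (98 - 1*85))/(-11 + (98 - 1*85)))) + 165**2/40281 = 38416/(((-86 + (98 - 85))/(-11 + (98 - 85)))) + 27225*(1/40281) = 38416/(((-86 + 13)/(-11 + 13))) + 9075/13427 = 38416/((-73/2)) + 9075/13427 = 38416/(((1/2)*(-73))) + 9075/13427 = 38416/(-73/2) + 9075/13427 = 38416*(-2/73) + 9075/13427 = -76832/73 + 9075/13427 = -1030960789/980171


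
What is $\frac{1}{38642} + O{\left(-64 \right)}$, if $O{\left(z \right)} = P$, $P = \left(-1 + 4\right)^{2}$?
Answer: $\frac{347779}{38642} \approx 9.0$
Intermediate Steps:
$P = 9$ ($P = 3^{2} = 9$)
$O{\left(z \right)} = 9$
$\frac{1}{38642} + O{\left(-64 \right)} = \frac{1}{38642} + 9 = \frac{347779}{38642}$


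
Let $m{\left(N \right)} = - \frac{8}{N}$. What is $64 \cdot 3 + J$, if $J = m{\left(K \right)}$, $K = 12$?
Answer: $\frac{574}{3} \approx 191.33$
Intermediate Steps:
$J = - \frac{2}{3}$ ($J = - \frac{8}{12} = \left(-8\right) \frac{1}{12} = - \frac{2}{3} \approx -0.66667$)
$64 \cdot 3 + J = 64 \cdot 3 - \frac{2}{3} = 192 - \frac{2}{3} = \frac{574}{3}$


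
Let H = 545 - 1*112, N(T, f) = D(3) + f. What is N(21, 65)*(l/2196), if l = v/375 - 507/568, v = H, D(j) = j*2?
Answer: 55819/6588000 ≈ 0.0084728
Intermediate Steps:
D(j) = 2*j
N(T, f) = 6 + f (N(T, f) = 2*3 + f = 6 + f)
H = 433 (H = 545 - 112 = 433)
v = 433
l = 55819/213000 (l = 433/375 - 507/568 = 55819/213000 ≈ 0.26206)
N(21, 65)*(l/2196) = (6 + 65)*((55819/213000)/2196) = 71*((55819/213000)*(1/2196)) = 71*(55819/467748000) = 55819/6588000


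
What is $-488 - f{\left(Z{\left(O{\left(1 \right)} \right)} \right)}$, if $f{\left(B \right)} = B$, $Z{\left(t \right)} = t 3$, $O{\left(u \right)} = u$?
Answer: $-491$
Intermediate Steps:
$Z{\left(t \right)} = 3 t$
$-488 - f{\left(Z{\left(O{\left(1 \right)} \right)} \right)} = -488 - 3 \cdot 1 = -488 - 3 = -491$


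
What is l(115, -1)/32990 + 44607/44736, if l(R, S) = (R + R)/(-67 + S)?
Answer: 833812383/836309696 ≈ 0.99701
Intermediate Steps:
l(R, S) = 2*R/(-67 + S) (l(R, S) = (2*R)/(-67 + S) = 2*R/(-67 + S))
l(115, -1)/32990 + 44607/44736 = (2*115/(-67 - 1))/32990 + 44607/44736 = (2*115/(-68))*(1/32990) + 44607*(1/44736) = (2*115*(-1/68))*(1/32990) + 14869/14912 = -115/34*1/32990 + 14869/14912 = -23/224332 + 14869/14912 = 833812383/836309696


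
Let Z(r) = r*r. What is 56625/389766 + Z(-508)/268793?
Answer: 106929803/96737186 ≈ 1.1054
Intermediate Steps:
Z(r) = r**2
56625/389766 + Z(-508)/268793 = 56625/389766 + (-508)**2/268793 = 56625*(1/389766) + 258064*(1/268793) = 18875/129922 + 258064/268793 = 106929803/96737186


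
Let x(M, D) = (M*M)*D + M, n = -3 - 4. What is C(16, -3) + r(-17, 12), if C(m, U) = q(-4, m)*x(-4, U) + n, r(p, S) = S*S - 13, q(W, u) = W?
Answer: 332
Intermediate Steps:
n = -7
r(p, S) = -13 + S² (r(p, S) = S² - 13 = -13 + S²)
x(M, D) = M + D*M² (x(M, D) = M²*D + M = D*M² + M = M + D*M²)
C(m, U) = 9 - 64*U (C(m, U) = -(-16)*(1 + U*(-4)) - 7 = -(-16)*(1 - 4*U) - 7 = -4*(-4 + 16*U) - 7 = (16 - 64*U) - 7 = 9 - 64*U)
C(16, -3) + r(-17, 12) = (9 - 64*(-3)) + (-13 + 12²) = (9 + 192) + (-13 + 144) = 201 + 131 = 332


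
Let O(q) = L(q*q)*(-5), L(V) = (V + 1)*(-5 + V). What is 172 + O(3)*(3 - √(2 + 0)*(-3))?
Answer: -428 - 600*√2 ≈ -1276.5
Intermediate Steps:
L(V) = (1 + V)*(-5 + V)
O(q) = 25 - 5*q⁴ + 20*q² (O(q) = (-5 + (q*q)² - 4*q*q)*(-5) = (-5 + (q²)² - 4*q²)*(-5) = (-5 + q⁴ - 4*q²)*(-5) = 25 - 5*q⁴ + 20*q²)
172 + O(3)*(3 - √(2 + 0)*(-3)) = 172 + (25 - 5*3⁴ + 20*3²)*(3 - √(2 + 0)*(-3)) = 172 + (25 - 5*81 + 20*9)*(3 - √2*(-3)) = 172 + (25 - 405 + 180)*(3 - (-3)*√2) = 172 - 200*(3 + 3*√2) = 172 + (-600 - 600*√2) = -428 - 600*√2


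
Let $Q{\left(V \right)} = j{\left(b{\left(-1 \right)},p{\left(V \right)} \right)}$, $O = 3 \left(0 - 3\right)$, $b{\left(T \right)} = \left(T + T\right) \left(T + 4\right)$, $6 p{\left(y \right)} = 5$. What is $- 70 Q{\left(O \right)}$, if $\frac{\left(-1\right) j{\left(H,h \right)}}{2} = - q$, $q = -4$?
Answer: $560$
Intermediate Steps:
$p{\left(y \right)} = \frac{5}{6}$ ($p{\left(y \right)} = \frac{1}{6} \cdot 5 = \frac{5}{6}$)
$b{\left(T \right)} = 2 T \left(4 + T\right)$
$O = -9$ ($O = 3 \left(-3\right) = -9$)
$j{\left(H,h \right)} = -8$ ($j{\left(H,h \right)} = - 2 \left(\left(-1\right) \left(-4\right)\right) = \left(-2\right) 4 = -8$)
$Q{\left(V \right)} = -8$
$- 70 Q{\left(O \right)} = \left(-70\right) \left(-8\right) = 560$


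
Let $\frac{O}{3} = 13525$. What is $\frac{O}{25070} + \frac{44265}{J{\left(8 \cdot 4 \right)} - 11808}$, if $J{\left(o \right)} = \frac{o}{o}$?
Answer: $- \frac{126130905}{59200298} \approx -2.1306$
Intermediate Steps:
$J{\left(o \right)} = 1$
$O = 40575$ ($O = 3 \cdot 13525 = 40575$)
$\frac{O}{25070} + \frac{44265}{J{\left(8 \cdot 4 \right)} - 11808} = \frac{40575}{25070} + \frac{44265}{1 - 11808} = 40575 \cdot \frac{1}{25070} + \frac{44265}{1 - 11808} = \frac{8115}{5014} + \frac{44265}{-11807} = \frac{8115}{5014} + 44265 \left(- \frac{1}{11807}\right) = \frac{8115}{5014} - \frac{44265}{11807} = - \frac{126130905}{59200298}$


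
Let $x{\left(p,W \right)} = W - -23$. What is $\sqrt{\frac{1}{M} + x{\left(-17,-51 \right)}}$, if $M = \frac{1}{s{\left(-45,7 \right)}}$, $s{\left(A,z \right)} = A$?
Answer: $i \sqrt{73} \approx 8.544 i$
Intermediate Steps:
$x{\left(p,W \right)} = 23 + W$ ($x{\left(p,W \right)} = W + 23 = 23 + W$)
$M = - \frac{1}{45}$ ($M = \frac{1}{-45} = - \frac{1}{45} \approx -0.022222$)
$\sqrt{\frac{1}{M} + x{\left(-17,-51 \right)}} = \sqrt{\frac{1}{- \frac{1}{45}} + \left(23 - 51\right)} = \sqrt{-45 - 28} = \sqrt{-73} = i \sqrt{73}$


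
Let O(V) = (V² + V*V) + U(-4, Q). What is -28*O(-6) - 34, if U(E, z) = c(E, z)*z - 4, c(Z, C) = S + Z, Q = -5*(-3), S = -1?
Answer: 162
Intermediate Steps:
Q = 15
c(Z, C) = -1 + Z
U(E, z) = -4 + z*(-1 + E) (U(E, z) = (-1 + E)*z - 4 = z*(-1 + E) - 4 = -4 + z*(-1 + E))
O(V) = -79 + 2*V² (O(V) = (V² + V*V) + (-4 + 15*(-1 - 4)) = (V² + V²) + (-4 + 15*(-5)) = 2*V² + (-4 - 75) = 2*V² - 79 = -79 + 2*V²)
-28*O(-6) - 34 = -28*(-79 + 2*(-6)²) - 34 = -28*(-79 + 2*36) - 34 = -28*(-79 + 72) - 34 = -28*(-7) - 34 = 196 - 34 = 162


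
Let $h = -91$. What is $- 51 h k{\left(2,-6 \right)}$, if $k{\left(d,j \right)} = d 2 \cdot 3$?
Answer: $55692$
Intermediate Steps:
$k{\left(d,j \right)} = 6 d$ ($k{\left(d,j \right)} = 2 d 3 = 6 d$)
$- 51 h k{\left(2,-6 \right)} = \left(-51\right) \left(-91\right) 6 \cdot 2 = 4641 \cdot 12 = 55692$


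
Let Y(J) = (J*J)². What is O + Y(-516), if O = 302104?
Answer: 70892559640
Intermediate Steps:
Y(J) = J⁴ (Y(J) = (J²)² = J⁴)
O + Y(-516) = 302104 + (-516)⁴ = 302104 + 70892257536 = 70892559640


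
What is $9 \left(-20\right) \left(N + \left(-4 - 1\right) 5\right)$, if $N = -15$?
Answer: $7200$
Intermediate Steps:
$9 \left(-20\right) \left(N + \left(-4 - 1\right) 5\right) = 9 \left(-20\right) \left(-15 + \left(-4 - 1\right) 5\right) = - 180 \left(-15 - 25\right) = \left(-180\right) \left(-40\right) = 7200$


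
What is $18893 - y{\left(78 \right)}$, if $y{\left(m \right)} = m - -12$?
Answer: $18803$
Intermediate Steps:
$y{\left(m \right)} = 12 + m$ ($y{\left(m \right)} = m + 12 = 12 + m$)
$18893 - y{\left(78 \right)} = 18893 - \left(12 + 78\right) = 18893 - 90 = 18803$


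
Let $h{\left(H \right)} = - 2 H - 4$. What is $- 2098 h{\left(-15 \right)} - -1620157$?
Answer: $1565609$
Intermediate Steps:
$h{\left(H \right)} = -4 - 2 H$
$- 2098 h{\left(-15 \right)} - -1620157 = - 2098 \left(-4 - -30\right) - -1620157 = - 2098 \left(-4 + 30\right) + 1620157 = \left(-2098\right) 26 + 1620157 = -54548 + 1620157 = 1565609$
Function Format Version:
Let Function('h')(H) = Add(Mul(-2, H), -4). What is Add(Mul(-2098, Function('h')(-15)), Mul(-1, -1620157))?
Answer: 1565609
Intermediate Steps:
Function('h')(H) = Add(-4, Mul(-2, H))
Add(Mul(-2098, Function('h')(-15)), Mul(-1, -1620157)) = Add(Mul(-2098, Add(-4, Mul(-2, -15))), Mul(-1, -1620157)) = Add(Mul(-2098, Add(-4, 30)), 1620157) = Add(Mul(-2098, 26), 1620157) = Add(-54548, 1620157) = 1565609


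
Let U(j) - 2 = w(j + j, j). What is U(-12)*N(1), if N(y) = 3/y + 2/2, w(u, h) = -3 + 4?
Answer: 12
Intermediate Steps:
w(u, h) = 1
U(j) = 3 (U(j) = 2 + 1 = 3)
N(y) = 1 + 3/y (N(y) = 3/y + 2*(½) = 3/y + 1 = 1 + 3/y)
U(-12)*N(1) = 3*((3 + 1)/1) = 3*(1*4) = 3*4 = 12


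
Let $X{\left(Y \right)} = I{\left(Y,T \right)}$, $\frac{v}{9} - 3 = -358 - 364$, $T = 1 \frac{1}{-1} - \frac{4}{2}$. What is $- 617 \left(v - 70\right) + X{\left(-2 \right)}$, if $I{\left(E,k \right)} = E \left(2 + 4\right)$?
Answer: $4035785$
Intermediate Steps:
$T = -3$ ($T = 1 \left(-1\right) - 2 = -1 - 2 = -3$)
$I{\left(E,k \right)} = 6 E$ ($I{\left(E,k \right)} = E 6 = 6 E$)
$v = -6471$ ($v = 27 + 9 \left(-358 - 364\right) = 27 + 9 \left(-722\right) = 27 - 6498 = -6471$)
$X{\left(Y \right)} = 6 Y$
$- 617 \left(v - 70\right) + X{\left(-2 \right)} = - 617 \left(-6471 - 70\right) + 6 \left(-2\right) = - 617 \left(-6471 - 70\right) - 12 = \left(-617\right) \left(-6541\right) - 12 = 4035797 - 12 = 4035785$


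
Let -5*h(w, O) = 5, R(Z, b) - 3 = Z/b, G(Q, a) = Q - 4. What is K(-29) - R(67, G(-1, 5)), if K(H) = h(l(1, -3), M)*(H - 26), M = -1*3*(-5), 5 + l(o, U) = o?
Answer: 327/5 ≈ 65.400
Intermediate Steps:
G(Q, a) = -4 + Q
l(o, U) = -5 + o
R(Z, b) = 3 + Z/b
M = 15 (M = -3*(-5) = 15)
h(w, O) = -1 (h(w, O) = -⅕*5 = -1)
K(H) = 26 - H (K(H) = -(H - 26) = -(-26 + H) = 26 - H)
K(-29) - R(67, G(-1, 5)) = (26 - 1*(-29)) - (3 + 67/(-4 - 1)) = (26 + 29) - (3 + 67/(-5)) = 55 - (3 + 67*(-⅕)) = 55 - (3 - 67/5) = 55 - 1*(-52/5) = 55 + 52/5 = 327/5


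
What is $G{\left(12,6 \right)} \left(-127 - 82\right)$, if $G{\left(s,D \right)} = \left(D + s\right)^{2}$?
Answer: $-67716$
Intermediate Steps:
$G{\left(12,6 \right)} \left(-127 - 82\right) = \left(6 + 12\right)^{2} \left(-127 - 82\right) = 18^{2} \left(-209\right) = 324 \left(-209\right) = -67716$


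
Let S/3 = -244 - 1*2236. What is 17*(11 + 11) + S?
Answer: -7066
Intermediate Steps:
S = -7440 (S = 3*(-244 - 1*2236) = 3*(-244 - 2236) = 3*(-2480) = -7440)
17*(11 + 11) + S = 17*(11 + 11) - 7440 = 17*22 - 7440 = 374 - 7440 = -7066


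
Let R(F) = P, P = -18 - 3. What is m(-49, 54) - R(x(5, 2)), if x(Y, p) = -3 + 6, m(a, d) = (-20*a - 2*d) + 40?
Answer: 933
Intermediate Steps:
m(a, d) = 40 - 20*a - 2*d
P = -21
x(Y, p) = 3
R(F) = -21
m(-49, 54) - R(x(5, 2)) = (40 - 20*(-49) - 2*54) - 1*(-21) = (40 + 980 - 108) + 21 = 912 + 21 = 933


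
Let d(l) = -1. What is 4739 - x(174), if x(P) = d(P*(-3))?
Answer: 4740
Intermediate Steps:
x(P) = -1
4739 - x(174) = 4739 - 1*(-1) = 4739 + 1 = 4740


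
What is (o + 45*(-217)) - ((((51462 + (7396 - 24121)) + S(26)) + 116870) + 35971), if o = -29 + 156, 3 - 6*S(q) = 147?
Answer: -197192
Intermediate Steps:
S(q) = -24 (S(q) = ½ - ⅙*147 = ½ - 49/2 = -24)
o = 127
(o + 45*(-217)) - ((((51462 + (7396 - 24121)) + S(26)) + 116870) + 35971) = (127 + 45*(-217)) - ((((51462 + (7396 - 24121)) - 24) + 116870) + 35971) = (127 - 9765) - ((((51462 - 16725) - 24) + 116870) + 35971) = -9638 - (((34737 - 24) + 116870) + 35971) = -9638 - ((34713 + 116870) + 35971) = -9638 - (151583 + 35971) = -9638 - 1*187554 = -9638 - 187554 = -197192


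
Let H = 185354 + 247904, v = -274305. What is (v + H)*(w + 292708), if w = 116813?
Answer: 65094591513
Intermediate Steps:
H = 433258
(v + H)*(w + 292708) = (-274305 + 433258)*(116813 + 292708) = 158953*409521 = 65094591513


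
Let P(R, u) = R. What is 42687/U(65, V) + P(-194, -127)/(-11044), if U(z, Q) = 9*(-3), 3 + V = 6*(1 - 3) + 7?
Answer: -8730185/5522 ≈ -1581.0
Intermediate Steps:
V = -8 (V = -3 + (6*(1 - 3) + 7) = -3 + (6*(-2) + 7) = -3 + (-12 + 7) = -3 - 5 = -8)
U(z, Q) = -27
42687/U(65, V) + P(-194, -127)/(-11044) = 42687/(-27) - 194/(-11044) = 42687*(-1/27) - 194*(-1/11044) = -1581 + 97/5522 = -8730185/5522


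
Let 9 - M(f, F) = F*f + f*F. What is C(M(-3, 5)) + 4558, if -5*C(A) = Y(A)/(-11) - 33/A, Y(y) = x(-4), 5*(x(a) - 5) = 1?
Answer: 16295793/3575 ≈ 4558.3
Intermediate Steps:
x(a) = 26/5 (x(a) = 5 + (1/5)*1 = 5 + 1/5 = 26/5)
Y(y) = 26/5
M(f, F) = 9 - 2*F*f (M(f, F) = 9 - (F*f + f*F) = 9 - (F*f + F*f) = 9 - 2*F*f)
C(A) = 26/275 + 33/(5*A) (C(A) = -((26/5)/(-11) - 33/A)/5 = -((26/5)*(-1/11) - 33/A)/5 = -(-26/55 - 33/A)/5 = 26/275 + 33/(5*A))
C(M(-3, 5)) + 4558 = (1815 + 26*(9 - 2*5*(-3)))/(275*(9 - 2*5*(-3))) + 4558 = (1815 + 26*(9 + 30))/(275*(9 + 30)) + 4558 = (1/275)*(1815 + 26*39)/39 + 4558 = (1/275)*(1/39)*(1815 + 1014) + 4558 = (1/275)*(1/39)*2829 + 4558 = 943/3575 + 4558 = 16295793/3575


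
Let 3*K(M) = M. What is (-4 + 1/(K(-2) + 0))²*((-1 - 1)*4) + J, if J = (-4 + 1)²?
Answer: -233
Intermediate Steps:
K(M) = M/3
J = 9 (J = (-3)² = 9)
(-4 + 1/(K(-2) + 0))²*((-1 - 1)*4) + J = (-4 + 1/((⅓)*(-2) + 0))²*((-1 - 1)*4) + 9 = (-4 + 1/(-⅔ + 0))²*(-2*4) + 9 = (-4 + 1/(-⅔))²*(-8) + 9 = (-4 - 3/2)²*(-8) + 9 = (-11/2)²*(-8) + 9 = (121/4)*(-8) + 9 = -242 + 9 = -233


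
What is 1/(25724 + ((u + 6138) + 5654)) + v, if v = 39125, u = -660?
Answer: 1441991001/36856 ≈ 39125.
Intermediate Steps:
1/(25724 + ((u + 6138) + 5654)) + v = 1/(25724 + ((-660 + 6138) + 5654)) + 39125 = 1/(25724 + (5478 + 5654)) + 39125 = 1/(25724 + 11132) + 39125 = 1/36856 + 39125 = 1441991001/36856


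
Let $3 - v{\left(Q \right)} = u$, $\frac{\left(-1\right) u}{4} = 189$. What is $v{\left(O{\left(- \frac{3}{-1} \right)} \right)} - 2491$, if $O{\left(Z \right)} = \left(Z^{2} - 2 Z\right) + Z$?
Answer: $-1732$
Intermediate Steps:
$u = -756$ ($u = \left(-4\right) 189 = -756$)
$O{\left(Z \right)} = Z^{2} - Z$
$v{\left(Q \right)} = 759$ ($v{\left(Q \right)} = 3 - -756 = 3 + 756 = 759$)
$v{\left(O{\left(- \frac{3}{-1} \right)} \right)} - 2491 = 759 - 2491 = -1732$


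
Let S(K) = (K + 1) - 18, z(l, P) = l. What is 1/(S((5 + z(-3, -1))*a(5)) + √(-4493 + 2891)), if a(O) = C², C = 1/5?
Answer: -1175/131131 - 625*I*√178/393393 ≈ -0.0089605 - 0.021196*I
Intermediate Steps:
C = ⅕ (C = 1*(⅕) = ⅕ ≈ 0.20000)
a(O) = 1/25 (a(O) = (⅕)² = 1/25)
S(K) = -17 + K (S(K) = (1 + K) - 18 = -17 + K)
1/(S((5 + z(-3, -1))*a(5)) + √(-4493 + 2891)) = 1/((-17 + (5 - 3)*(1/25)) + √(-4493 + 2891)) = 1/((-17 + 2*(1/25)) + √(-1602)) = 1/((-17 + 2/25) + 3*I*√178) = 1/(-423/25 + 3*I*√178)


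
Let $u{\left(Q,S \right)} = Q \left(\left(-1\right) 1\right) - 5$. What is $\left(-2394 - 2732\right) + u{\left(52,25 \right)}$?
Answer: $-5183$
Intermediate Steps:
$u{\left(Q,S \right)} = -5 - Q$ ($u{\left(Q,S \right)} = Q \left(-1\right) - 5 = - Q - 5 = -5 - Q$)
$\left(-2394 - 2732\right) + u{\left(52,25 \right)} = \left(-2394 - 2732\right) - 57 = -5126 - 57 = -5183$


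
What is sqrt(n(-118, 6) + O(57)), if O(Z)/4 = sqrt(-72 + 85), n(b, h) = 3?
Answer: sqrt(3 + 4*sqrt(13)) ≈ 4.1740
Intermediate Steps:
O(Z) = 4*sqrt(13) (O(Z) = 4*sqrt(-72 + 85) = 4*sqrt(13))
sqrt(n(-118, 6) + O(57)) = sqrt(3 + 4*sqrt(13))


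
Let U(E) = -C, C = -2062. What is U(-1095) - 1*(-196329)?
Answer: 198391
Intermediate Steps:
U(E) = 2062 (U(E) = -1*(-2062) = 2062)
U(-1095) - 1*(-196329) = 2062 - 1*(-196329) = 2062 + 196329 = 198391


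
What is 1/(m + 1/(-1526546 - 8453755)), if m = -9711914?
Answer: -9980301/96927825006115 ≈ -1.0297e-7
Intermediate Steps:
1/(m + 1/(-1526546 - 8453755)) = 1/(-9711914 + 1/(-1526546 - 8453755)) = 1/(-9711914 + 1/(-9980301)) = 1/(-9711914 - 1/9980301) = 1/(-96927825006115/9980301) = -9980301/96927825006115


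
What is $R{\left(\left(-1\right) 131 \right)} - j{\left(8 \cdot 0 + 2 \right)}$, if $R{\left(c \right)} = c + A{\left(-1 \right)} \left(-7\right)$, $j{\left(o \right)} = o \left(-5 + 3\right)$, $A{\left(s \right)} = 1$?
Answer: $-134$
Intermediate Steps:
$j{\left(o \right)} = - 2 o$ ($j{\left(o \right)} = o \left(-2\right) = - 2 o$)
$R{\left(c \right)} = -7 + c$ ($R{\left(c \right)} = c + 1 \left(-7\right) = c - 7 = -7 + c$)
$R{\left(\left(-1\right) 131 \right)} - j{\left(8 \cdot 0 + 2 \right)} = \left(-7 - 131\right) - - 2 \left(8 \cdot 0 + 2\right) = \left(-7 - 131\right) - - 2 \left(0 + 2\right) = -138 - \left(-2\right) 2 = -138 - -4 = -138 + 4 = -134$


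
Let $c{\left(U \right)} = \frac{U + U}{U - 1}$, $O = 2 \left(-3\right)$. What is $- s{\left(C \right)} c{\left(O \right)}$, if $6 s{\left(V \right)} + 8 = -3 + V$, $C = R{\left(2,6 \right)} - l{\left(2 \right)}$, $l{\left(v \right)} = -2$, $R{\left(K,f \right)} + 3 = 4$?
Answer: $\frac{16}{7} \approx 2.2857$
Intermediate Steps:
$R{\left(K,f \right)} = 1$ ($R{\left(K,f \right)} = -3 + 4 = 1$)
$C = 3$ ($C = 1 - -2 = 1 + 2 = 3$)
$O = -6$
$c{\left(U \right)} = \frac{2 U}{-1 + U}$
$s{\left(V \right)} = - \frac{11}{6} + \frac{V}{6}$ ($s{\left(V \right)} = - \frac{4}{3} + \frac{-3 + V}{6} = - \frac{4}{3} + \left(- \frac{1}{2} + \frac{V}{6}\right) = - \frac{11}{6} + \frac{V}{6}$)
$- s{\left(C \right)} c{\left(O \right)} = - (- \frac{11}{6} + \frac{1}{6} \cdot 3) 2 \left(-6\right) \frac{1}{-1 - 6} = - (- \frac{11}{6} + \frac{1}{2}) 2 \left(-6\right) \frac{1}{-7} = \left(-1\right) \left(- \frac{4}{3}\right) 2 \left(-6\right) \left(- \frac{1}{7}\right) = \frac{4}{3} \cdot \frac{12}{7} = \frac{16}{7}$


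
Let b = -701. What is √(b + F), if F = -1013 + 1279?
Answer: I*√435 ≈ 20.857*I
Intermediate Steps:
F = 266
√(b + F) = √(-701 + 266) = √(-435) = I*√435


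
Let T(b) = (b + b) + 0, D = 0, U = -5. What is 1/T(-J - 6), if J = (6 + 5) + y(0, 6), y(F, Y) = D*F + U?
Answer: -1/24 ≈ -0.041667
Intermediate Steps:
y(F, Y) = -5 (y(F, Y) = 0*F - 5 = 0 - 5 = -5)
J = 6 (J = (6 + 5) - 5 = 11 - 5 = 6)
T(b) = 2*b (T(b) = 2*b + 0 = 2*b)
1/T(-J - 6) = 1/(2*(-1*6 - 6)) = 1/(2*(-6 - 6)) = 1/(2*(-12)) = 1/(-24) = -1/24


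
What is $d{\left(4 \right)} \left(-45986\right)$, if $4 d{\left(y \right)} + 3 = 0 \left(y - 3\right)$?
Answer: $\frac{68979}{2} \approx 34490.0$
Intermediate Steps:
$d{\left(y \right)} = - \frac{3}{4}$ ($d{\left(y \right)} = - \frac{3}{4} + \frac{0 \left(y - 3\right)}{4} = - \frac{3}{4} + \frac{0 \left(-3 + y\right)}{4} = - \frac{3}{4} + \frac{1}{4} \cdot 0 = - \frac{3}{4} + 0 = - \frac{3}{4}$)
$d{\left(4 \right)} \left(-45986\right) = \left(- \frac{3}{4}\right) \left(-45986\right) = \frac{68979}{2}$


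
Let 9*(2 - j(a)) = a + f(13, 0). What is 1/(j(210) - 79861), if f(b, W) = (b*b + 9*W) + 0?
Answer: -9/719110 ≈ -1.2515e-5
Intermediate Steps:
f(b, W) = b² + 9*W (f(b, W) = (b² + 9*W) + 0 = b² + 9*W)
j(a) = -151/9 - a/9 (j(a) = 2 - (a + (13² + 9*0))/9 = 2 - (a + (169 + 0))/9 = 2 - (a + 169)/9 = 2 - (169 + a)/9 = 2 + (-169/9 - a/9) = -151/9 - a/9)
1/(j(210) - 79861) = 1/((-151/9 - ⅑*210) - 79861) = 1/((-151/9 - 70/3) - 79861) = 1/(-361/9 - 79861) = 1/(-719110/9) = -9/719110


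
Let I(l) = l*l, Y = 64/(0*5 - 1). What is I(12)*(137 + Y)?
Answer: 10512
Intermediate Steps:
Y = -64 (Y = 64/(0 - 1) = 64/(-1) = 64*(-1) = -64)
I(l) = l²
I(12)*(137 + Y) = 12²*(137 - 64) = 144*73 = 10512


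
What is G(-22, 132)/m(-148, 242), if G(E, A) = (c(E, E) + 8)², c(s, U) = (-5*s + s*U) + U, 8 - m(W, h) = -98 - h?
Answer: 2900/3 ≈ 966.67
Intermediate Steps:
m(W, h) = 106 + h (m(W, h) = 8 - (-98 - h) = 8 + (98 + h) = 106 + h)
c(s, U) = U - 5*s + U*s (c(s, U) = (-5*s + U*s) + U = U - 5*s + U*s)
G(E, A) = (8 + E² - 4*E)² (G(E, A) = ((E - 5*E + E*E) + 8)² = ((E - 5*E + E²) + 8)² = ((E² - 4*E) + 8)² = (8 + E² - 4*E)²)
G(-22, 132)/m(-148, 242) = (8 + (-22)² - 4*(-22))²/(106 + 242) = (8 + 484 + 88)²/348 = 580²*(1/348) = 336400*(1/348) = 2900/3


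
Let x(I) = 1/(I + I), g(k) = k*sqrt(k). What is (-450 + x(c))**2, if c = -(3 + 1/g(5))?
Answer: 512046700375/2526752 - 5059875*sqrt(5)/2526752 ≈ 2.0265e+5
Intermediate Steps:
g(k) = k**(3/2)
c = -3 - sqrt(5)/25 (c = -(3 + 1/(5**(3/2))) = -(3 + 1/(5*sqrt(5))) = -(3 + sqrt(5)/25) = -3 - sqrt(5)/25 ≈ -3.0894)
x(I) = 1/(2*I)
(-450 + x(c))**2 = (-450 + 1/(2*(-3 - sqrt(5)/25)))**2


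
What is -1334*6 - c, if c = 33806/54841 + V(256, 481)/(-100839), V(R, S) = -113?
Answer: -44266428398663/5530111599 ≈ -8004.6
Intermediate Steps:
c = 3415160267/5530111599 (c = 33806/54841 - 113/(-100839) = 33806*(1/54841) - 113*(-1/100839) = 33806/54841 + 113/100839 = 3415160267/5530111599 ≈ 0.61756)
-1334*6 - c = -1334*6 - 1*3415160267/5530111599 = -8004 - 3415160267/5530111599 = -44266428398663/5530111599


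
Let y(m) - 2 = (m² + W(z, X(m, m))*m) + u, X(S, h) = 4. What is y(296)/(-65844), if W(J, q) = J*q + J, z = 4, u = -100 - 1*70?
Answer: -23342/16461 ≈ -1.4180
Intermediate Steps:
u = -170 (u = -100 - 70 = -170)
W(J, q) = J + J*q
y(m) = -168 + m² + 20*m (y(m) = 2 + ((m² + (4*(1 + 4))*m) - 170) = 2 + ((m² + (4*5)*m) - 170) = 2 + ((m² + 20*m) - 170) = 2 + (-170 + m² + 20*m) = -168 + m² + 20*m)
y(296)/(-65844) = (-168 + 296² + 20*296)/(-65844) = (-168 + 87616 + 5920)*(-1/65844) = 93368*(-1/65844) = -23342/16461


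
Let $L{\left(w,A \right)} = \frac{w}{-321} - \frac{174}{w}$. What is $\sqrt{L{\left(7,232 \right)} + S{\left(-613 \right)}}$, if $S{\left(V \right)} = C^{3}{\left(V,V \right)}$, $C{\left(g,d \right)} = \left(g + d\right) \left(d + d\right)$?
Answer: $\frac{\sqrt{17145453072480303348016743}}{2247} \approx 1.8428 \cdot 10^{9}$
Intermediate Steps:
$C{\left(g,d \right)} = 2 d \left(d + g\right)$ ($C{\left(g,d \right)} = \left(d + g\right) 2 d = 2 d \left(d + g\right)$)
$L{\left(w,A \right)} = - \frac{174}{w} - \frac{w}{321}$ ($L{\left(w,A \right)} = w \left(- \frac{1}{321}\right) - \frac{174}{w} = - \frac{w}{321} - \frac{174}{w} = - \frac{174}{w} - \frac{w}{321}$)
$S{\left(V \right)} = 64 V^{6}$ ($S{\left(V \right)} = \left(2 V \left(V + V\right)\right)^{3} = \left(2 V 2 V\right)^{3} = \left(4 V^{2}\right)^{3} = 64 V^{6}$)
$\sqrt{L{\left(7,232 \right)} + S{\left(-613 \right)}} = \sqrt{\left(- \frac{174}{7} - \frac{7}{321}\right) + 64 \left(-613\right)^{6}} = \sqrt{\left(\left(-174\right) \frac{1}{7} - \frac{7}{321}\right) + 64 \cdot 53059462610881609} = \sqrt{\left(- \frac{174}{7} - \frac{7}{321}\right) + 3395805607096422976} = \sqrt{- \frac{55903}{2247} + 3395805607096422976} = \sqrt{\frac{7630375199145662371169}{2247}} = \frac{\sqrt{17145453072480303348016743}}{2247}$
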